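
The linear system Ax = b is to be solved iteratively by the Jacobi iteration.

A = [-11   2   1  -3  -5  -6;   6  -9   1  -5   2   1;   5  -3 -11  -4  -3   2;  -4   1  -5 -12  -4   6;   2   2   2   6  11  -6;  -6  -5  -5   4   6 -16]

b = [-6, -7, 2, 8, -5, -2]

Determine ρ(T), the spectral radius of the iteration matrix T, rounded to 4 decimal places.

1.1217

Diagonal D = diag(-11, -9, -11, -12, 11, -16); L, U strict lower/upper.
Jacobi T = -D⁻¹(L+U): T[0,2] = -(1)/(-11) = +0.0909; T[0,0] = 0.
  T[0,:] = [+0.0000 +0.1818 +0.0909 -0.2727 -0.4545 -0.5455]
  T[1,:] = [+0.6667 +0.0000 +0.1111 -0.5556 +0.2222 +0.1111]
  T[2,:] = [+0.4545 -0.2727 +0.0000 -0.3636 -0.2727 +0.1818]
  T[3,:] = [-0.3333 +0.0833 -0.4167 +0.0000 -0.3333 +0.5000]
  T[4,:] = [-0.1818 -0.1818 -0.1818 -0.5455 +0.0000 +0.5455]
  T[5,:] = [-0.3750 -0.3125 -0.3125 +0.2500 +0.3750 +0.0000]
|eigenvalues of T|: 1.1217, 0.8919, 0.5233, 0.5233, 0.3917, 0.3917.
ρ = 1.1217; 1.1217 > 1, so it fails to converge.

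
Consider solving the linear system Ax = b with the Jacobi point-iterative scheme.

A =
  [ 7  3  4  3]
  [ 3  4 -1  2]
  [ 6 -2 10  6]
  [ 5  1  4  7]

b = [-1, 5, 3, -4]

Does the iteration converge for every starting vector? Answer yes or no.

no

A = D + L + U where D = diag(7, 4, 10, 7).
Jacobi: T = -D⁻¹(L+U), T[1,3] = -(2)/(4) = -0.5000; T[1,1] = 0.
  T[0,:] = [+0.0000 -0.4286 -0.5714 -0.4286]
  T[1,:] = [-0.7500 +0.0000 +0.2500 -0.5000]
  T[2,:] = [-0.6000 +0.2000 +0.0000 -0.6000]
  T[3,:] = [-0.7143 -0.1429 -0.5714 +0.0000]
|eigenvalues of T|: 1.2700, 0.9103, 0.6059, 0.2462.
spectral radius ρ = 1.2700; 1.2700 > 1, so it fails to converge.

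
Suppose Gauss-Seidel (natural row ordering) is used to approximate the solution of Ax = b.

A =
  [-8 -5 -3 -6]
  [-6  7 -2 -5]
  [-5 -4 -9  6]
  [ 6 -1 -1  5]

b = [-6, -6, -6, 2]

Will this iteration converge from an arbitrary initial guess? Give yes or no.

Split A = D + L + U, D = diag(-8, 7, -9, 5).
T_GS = -(D+L)⁻¹U: row 0 first, T[0,2] = -(-3)/(-8) = -0.3750; later rows by forward substitution.
  T[0,:] = [+0.0000, -0.6250, -0.3750, -0.7500]
  T[1,:] = [+0.0000, -0.5357, -0.0357, +0.0714]
  T[2,:] = [+0.0000, +0.5853, +0.2242, +1.0516]
  T[3,:] = [+0.0000, +0.7599, +0.4877, +1.1246]
eigenvalue magnitudes: 1.5357, 0.5550, 0.1676, 0.0000.
ρ = 1.5357; 1.5357 > 1 ⇒ diverges.

no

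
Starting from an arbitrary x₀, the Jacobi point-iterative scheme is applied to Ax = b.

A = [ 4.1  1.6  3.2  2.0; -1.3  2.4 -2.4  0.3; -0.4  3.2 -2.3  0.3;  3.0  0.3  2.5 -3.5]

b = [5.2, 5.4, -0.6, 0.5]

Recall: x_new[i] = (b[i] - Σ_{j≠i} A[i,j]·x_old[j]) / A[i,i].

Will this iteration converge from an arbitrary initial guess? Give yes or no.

no

A = D + L + U where D = diag(4.1, 2.4, -2.3, -3.5).
Jacobi: T = -D⁻¹(L+U), T[2,3] = -(0.3)/(-2.3) = +0.1304; T[2,2] = 0.
  T[0,:] = [+0.0000  -0.3902  -0.7805  -0.4878]
  T[1,:] = [+0.5417  +0.0000  +1.0000  -0.1250]
  T[2,:] = [-0.1739  +1.3913  +0.0000  +0.1304]
  T[3,:] = [+0.8571  +0.0857  +0.7143  +0.0000]
|λ(T)| sorted: 1.3075, 0.8829, 0.5956, 0.5956.
spectral radius ρ = 1.3075; 1.3075 > 1: divergent.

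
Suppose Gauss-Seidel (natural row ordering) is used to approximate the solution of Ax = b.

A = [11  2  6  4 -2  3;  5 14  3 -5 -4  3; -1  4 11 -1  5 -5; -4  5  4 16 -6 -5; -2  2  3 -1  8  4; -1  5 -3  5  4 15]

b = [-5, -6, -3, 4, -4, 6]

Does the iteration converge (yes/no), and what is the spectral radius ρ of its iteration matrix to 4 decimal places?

Split A = D + L + U, D = diag(11, 14, 11, 16, 8, 15).
GS T = -(D+L)⁻¹U: row 0 first, T[0,3] = -(4)/(11) = -0.3636; later rows by forward substitution.
  T[0,:] = [+0.0000  -0.1818  -0.5455  -0.3636  +0.1818  -0.2727]
  T[1,:] = [+0.0000  +0.0649  -0.0195  +0.4870  +0.2208  -0.1169]
  T[2,:] = [+0.0000  -0.0401  -0.0425  -0.1192  -0.5183  +0.4723]
  T[3,:] = [+0.0000  -0.0557  -0.1197  -0.2133  +0.4810  +0.1628]
  T[4,:] = [+0.0000  -0.0536  -0.1305  -0.1946  +0.2448  -0.6957]
  T[5,:] = [+0.0000  -0.0089  +0.0363  -0.0874  -0.3907  +0.2465]
|λ(T)| sorted: 0.8332, 0.3514, 0.3514, 0.1392, 0.0031, 0.0000.
ρ(T) = max|λ| = 0.8332; 0.8332 < 1, so it converges for any x₀.

yes, ρ = 0.8332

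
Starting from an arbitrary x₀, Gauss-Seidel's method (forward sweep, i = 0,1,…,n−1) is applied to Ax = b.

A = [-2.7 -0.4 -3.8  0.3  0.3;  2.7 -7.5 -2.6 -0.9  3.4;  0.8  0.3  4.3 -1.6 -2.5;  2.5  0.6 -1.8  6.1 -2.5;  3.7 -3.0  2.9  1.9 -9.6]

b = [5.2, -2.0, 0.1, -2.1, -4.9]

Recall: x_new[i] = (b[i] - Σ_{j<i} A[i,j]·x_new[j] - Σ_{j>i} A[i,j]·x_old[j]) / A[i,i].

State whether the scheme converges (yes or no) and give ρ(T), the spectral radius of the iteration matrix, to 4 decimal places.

A = D + L + U where D = diag(-2.7, -7.5, 4.3, 6.1, -9.6).
Gauss-Seidel: T = -(D+L)⁻¹U, row 0 first, T[0,1] = -(-0.4)/(-2.7) = -0.1481; later rows by forward substitution.
  T[0,:] = [+0.0000  -0.1481  -1.4074  +0.1111  +0.1111]
  T[1,:] = [+0.0000  -0.0533  -0.8533  -0.0800  +0.4933]
  T[2,:] = [+0.0000  +0.0313  +0.3214  +0.3570  +0.5263]
  T[3,:] = [+0.0000  +0.0752  +0.7556  +0.0677  +0.4711]
  T[4,:] = [+0.0000  -0.0161  -0.0291  +0.1891  +0.1409]
|eigenvalues of T|: 0.8245, 0.2789, 0.1146, 0.1146, 0.0000.
spectral radius ρ = 0.8245; 0.8245 < 1 ⇒ converges.

yes, ρ = 0.8245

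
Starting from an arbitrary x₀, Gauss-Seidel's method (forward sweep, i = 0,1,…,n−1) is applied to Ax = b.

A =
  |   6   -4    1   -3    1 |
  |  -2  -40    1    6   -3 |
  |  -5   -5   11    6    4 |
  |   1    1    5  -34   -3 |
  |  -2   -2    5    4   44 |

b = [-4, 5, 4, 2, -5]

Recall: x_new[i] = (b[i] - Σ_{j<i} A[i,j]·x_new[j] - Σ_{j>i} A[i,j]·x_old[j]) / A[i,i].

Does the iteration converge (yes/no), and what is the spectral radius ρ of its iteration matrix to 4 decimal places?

yes, ρ = 0.1830

Write A = D+L+U with D = diag(6, -40, 11, -34, 44).
GS T = -(D+L)⁻¹U: row 0 first, T[0,1] = -(-4)/(6) = +0.6667; later rows by forward substitution.
  T[0,:] = [+0.0000, +0.6667, -0.1667, +0.5000, -0.1667]
  T[1,:] = [+0.0000, -0.0333, +0.0333, +0.1250, -0.0667]
  T[2,:] = [+0.0000, +0.2879, -0.0606, -0.2614, -0.4697]
  T[3,:] = [+0.0000, +0.0610, -0.0128, -0.0201, -0.1642]
  T[4,:] = [+0.0000, -0.0095, +0.0020, +0.0599, +0.0577]
|eigenvalues of T|: 0.1830, 0.0860, 0.0860, 0.0270, 0.0000.
ρ = 0.1830; 0.1830 < 1, so it converges for any x₀.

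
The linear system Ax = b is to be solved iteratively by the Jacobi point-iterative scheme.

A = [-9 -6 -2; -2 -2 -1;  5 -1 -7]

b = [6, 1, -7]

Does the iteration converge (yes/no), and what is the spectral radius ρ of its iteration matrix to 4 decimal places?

A = D + L + U where D = diag(-9, -2, -7).
T_J = -D⁻¹(L+U): T[1,0] = -(-2)/(-2) = -1.0000; T[1,1] = 0.
  T[0,:] = [+0.0000 -0.6667 -0.2222]
  T[1,:] = [-1.0000 +0.0000 -0.5000]
  T[2,:] = [+0.7143 -0.1429 +0.0000]
|λ(T)| sorted: 0.8993, 0.4790, 0.4790.
spectral radius ρ = 0.8993; 0.8993 < 1 ⇒ converges.

yes, ρ = 0.8993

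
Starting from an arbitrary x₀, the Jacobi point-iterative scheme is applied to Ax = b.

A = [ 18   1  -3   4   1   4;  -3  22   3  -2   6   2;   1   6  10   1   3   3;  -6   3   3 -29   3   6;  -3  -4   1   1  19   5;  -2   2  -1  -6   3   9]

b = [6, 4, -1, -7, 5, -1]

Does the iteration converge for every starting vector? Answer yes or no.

A = D + L + U where D = diag(18, 22, 10, -29, 19, 9).
Jacobi: T = -D⁻¹(L+U), T[5,1] = -(2)/(9) = -0.2222; T[5,5] = 0.
  T[0,:] = [+0.0000  -0.0556  +0.1667  -0.2222  -0.0556  -0.2222]
  T[1,:] = [+0.1364  +0.0000  -0.1364  +0.0909  -0.2727  -0.0909]
  T[2,:] = [-0.1000  -0.6000  +0.0000  -0.1000  -0.3000  -0.3000]
  T[3,:] = [-0.2069  +0.1034  +0.1034  +0.0000  +0.1034  +0.2069]
  T[4,:] = [+0.1579  +0.2105  -0.0526  -0.0526  +0.0000  -0.2632]
  T[5,:] = [+0.2222  -0.2222  +0.1111  +0.6667  -0.3333  +0.0000]
|eigenvalues of T|: 0.6149, 0.4253, 0.2983, 0.2983, 0.2222, 0.2222.
spectral radius ρ = 0.6149; 0.6149 < 1 ⇒ converges.

yes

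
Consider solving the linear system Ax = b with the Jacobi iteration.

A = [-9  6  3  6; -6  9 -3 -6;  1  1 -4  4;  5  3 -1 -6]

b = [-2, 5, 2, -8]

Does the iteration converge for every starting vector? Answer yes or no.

no

Diagonal D = diag(-9, 9, -4, -6); L, U strict lower/upper.
Jacobi: T = -D⁻¹(L+U), T[2,0] = -(1)/(-4) = +0.2500; T[2,2] = 0.
  T[0,:] = [+0.0000 +0.6667 +0.3333 +0.6667]
  T[1,:] = [+0.6667 +0.0000 +0.3333 +0.6667]
  T[2,:] = [+0.2500 +0.2500 +0.0000 +1.0000]
  T[3,:] = [+0.8333 +0.5000 -0.1667 +0.0000]
moduli |λ_i(T)| = 1.4891, 0.6667, 0.5795, 0.5795.
ρ = 1.4891; 1.4891 > 1: divergent.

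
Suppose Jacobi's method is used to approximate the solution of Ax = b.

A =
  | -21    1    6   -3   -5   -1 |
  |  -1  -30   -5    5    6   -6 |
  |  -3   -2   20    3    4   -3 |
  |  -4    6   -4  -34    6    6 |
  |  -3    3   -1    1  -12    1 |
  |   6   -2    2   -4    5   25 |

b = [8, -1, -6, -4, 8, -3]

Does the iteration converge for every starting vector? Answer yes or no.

Let D = diag(-21, -30, 20, -34, -12, 25); L, U the strict triangles.
Jacobi T = -D⁻¹(L+U): T[0,2] = -(6)/(-21) = +0.2857; T[0,0] = 0.
  T[0,:] = [+0.0000 +0.0476 +0.2857 -0.1429 -0.2381 -0.0476]
  T[1,:] = [-0.0333 +0.0000 -0.1667 +0.1667 +0.2000 -0.2000]
  T[2,:] = [+0.1500 +0.1000 +0.0000 -0.1500 -0.2000 +0.1500]
  T[3,:] = [-0.1176 +0.1765 -0.1176 +0.0000 +0.1765 +0.1765]
  T[4,:] = [-0.2500 +0.2500 -0.0833 +0.0833 +0.0000 +0.0833]
  T[5,:] = [-0.2400 +0.0800 -0.0800 +0.1600 -0.2000 +0.0000]
moduli |λ_i(T)| = 0.5771, 0.3171, 0.2893, 0.2893, 0.1484, 0.0078.
spectral radius ρ = 0.5771; 0.5771 < 1: convergent.

yes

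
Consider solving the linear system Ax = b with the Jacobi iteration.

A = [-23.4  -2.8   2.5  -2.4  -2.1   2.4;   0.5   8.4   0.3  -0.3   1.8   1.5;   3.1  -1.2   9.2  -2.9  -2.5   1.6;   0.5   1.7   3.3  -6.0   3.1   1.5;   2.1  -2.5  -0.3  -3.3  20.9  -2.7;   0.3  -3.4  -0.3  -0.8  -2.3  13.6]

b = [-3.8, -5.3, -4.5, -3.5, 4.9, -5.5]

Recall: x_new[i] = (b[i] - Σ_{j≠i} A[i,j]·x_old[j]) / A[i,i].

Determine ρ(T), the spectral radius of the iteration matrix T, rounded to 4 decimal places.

Diagonal D = diag(-23.4, 8.4, 9.2, -6, 20.9, 13.6); L, U strict lower/upper.
T_J = -D⁻¹(L+U): T[2,0] = -(3.1)/(9.2) = -0.3370; T[2,2] = 0.
  T[0,:] = [+0.0000  -0.1197  +0.1068  -0.1026  -0.0897  +0.1026]
  T[1,:] = [-0.0595  +0.0000  -0.0357  +0.0357  -0.2143  -0.1786]
  T[2,:] = [-0.3370  +0.1304  +0.0000  +0.3152  +0.2717  -0.1739]
  T[3,:] = [+0.0833  +0.2833  +0.5500  +0.0000  +0.5167  +0.2500]
  T[4,:] = [-0.1005  +0.1196  +0.0144  +0.1579  +0.0000  +0.1292]
  T[5,:] = [-0.0221  +0.2500  +0.0221  +0.0588  +0.1691  +0.0000]
moduli |λ_i(T)| = 0.5372, 0.3559, 0.2044, 0.2044, 0.1851, 0.1851.
spectral radius ρ = 0.5372; 0.5372 < 1, so it converges for any x₀.

0.5372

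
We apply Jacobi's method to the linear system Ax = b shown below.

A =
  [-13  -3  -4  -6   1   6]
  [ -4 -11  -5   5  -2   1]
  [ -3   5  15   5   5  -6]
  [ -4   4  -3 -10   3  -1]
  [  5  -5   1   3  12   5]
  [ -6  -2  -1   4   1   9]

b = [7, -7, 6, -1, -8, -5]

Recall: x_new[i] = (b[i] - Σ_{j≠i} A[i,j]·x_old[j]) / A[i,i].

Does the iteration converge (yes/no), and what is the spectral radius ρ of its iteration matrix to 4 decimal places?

no, ρ = 1.1325

Diagonal D = diag(-13, -11, 15, -10, 12, 9); L, U strict lower/upper.
Jacobi: T = -D⁻¹(L+U), T[4,5] = -(5)/(12) = -0.4167; T[4,4] = 0.
  T[0,:] = [+0.0000  -0.2308  -0.3077  -0.4615  +0.0769  +0.4615]
  T[1,:] = [-0.3636  +0.0000  -0.4545  +0.4545  -0.1818  +0.0909]
  T[2,:] = [+0.2000  -0.3333  +0.0000  -0.3333  -0.3333  +0.4000]
  T[3,:] = [-0.4000  +0.4000  -0.3000  +0.0000  +0.3000  -0.1000]
  T[4,:] = [-0.4167  +0.4167  -0.0833  -0.2500  +0.0000  -0.4167]
  T[5,:] = [+0.6667  +0.2222  +0.1111  -0.4444  -0.1111  +0.0000]
|roots of det(T-λI)|: 1.1325, 0.8425, 0.5018, 0.5018, 0.2287, 0.2287.
ρ = 1.1325; 1.1325 > 1: divergent.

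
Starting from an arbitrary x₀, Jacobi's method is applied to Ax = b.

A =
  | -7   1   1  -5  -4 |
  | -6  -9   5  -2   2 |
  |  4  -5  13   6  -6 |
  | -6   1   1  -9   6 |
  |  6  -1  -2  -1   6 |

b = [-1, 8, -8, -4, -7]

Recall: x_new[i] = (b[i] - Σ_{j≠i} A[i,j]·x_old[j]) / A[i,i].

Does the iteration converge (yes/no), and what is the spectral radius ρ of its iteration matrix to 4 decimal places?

no, ρ = 1.3078

A = D + L + U where D = diag(-7, -9, 13, -9, 6).
Jacobi T = -D⁻¹(L+U): T[4,1] = -(-1)/(6) = +0.1667; T[4,4] = 0.
  T[0,:] = [+0.0000 +0.1429 +0.1429 -0.7143 -0.5714]
  T[1,:] = [-0.6667 +0.0000 +0.5556 -0.2222 +0.2222]
  T[2,:] = [-0.3077 +0.3846 +0.0000 -0.4615 +0.4615]
  T[3,:] = [-0.6667 +0.1111 +0.1111 +0.0000 +0.6667]
  T[4,:] = [-1.0000 +0.1667 +0.3333 +0.1667 +0.0000]
|λ(T)| sorted: 1.3078, 0.7251, 0.5302, 0.3243, 0.2718.
ρ(T) = max|λ| = 1.3078; 1.3078 > 1, so it fails to converge.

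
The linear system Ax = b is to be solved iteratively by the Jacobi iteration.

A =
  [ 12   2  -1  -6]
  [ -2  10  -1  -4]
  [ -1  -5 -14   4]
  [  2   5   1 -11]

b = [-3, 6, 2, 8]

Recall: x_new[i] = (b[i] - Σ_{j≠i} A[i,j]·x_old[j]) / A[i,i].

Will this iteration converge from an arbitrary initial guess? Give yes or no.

yes

Diagonal D = diag(12, 10, -14, -11); L, U strict lower/upper.
T_J = -D⁻¹(L+U): T[1,2] = -(-1)/(10) = +0.1000; T[1,1] = 0.
  T[0,:] = [+0.0000  -0.1667  +0.0833  +0.5000]
  T[1,:] = [+0.2000  +0.0000  +0.1000  +0.4000]
  T[2,:] = [-0.0714  -0.3571  +0.0000  +0.2857]
  T[3,:] = [+0.1818  +0.4545  +0.0909  +0.0000]
|roots of det(T-λI)|: 0.5286, 0.3809, 0.1512, 0.0036.
spectral radius ρ = 0.5286; 0.5286 < 1 ⇒ converges.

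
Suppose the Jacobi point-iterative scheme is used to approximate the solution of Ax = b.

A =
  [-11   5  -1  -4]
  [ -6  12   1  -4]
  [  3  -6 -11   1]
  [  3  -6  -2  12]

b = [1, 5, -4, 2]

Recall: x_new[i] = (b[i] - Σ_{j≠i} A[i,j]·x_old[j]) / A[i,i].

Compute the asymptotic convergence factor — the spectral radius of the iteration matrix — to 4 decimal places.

Let D = diag(-11, 12, -11, 12); L, U the strict triangles.
Jacobi: T = -D⁻¹(L+U), T[3,0] = -(3)/(12) = -0.2500; T[3,3] = 0.
  T[0,:] = [+0.0000, +0.4545, -0.0909, -0.3636]
  T[1,:] = [+0.5000, +0.0000, -0.0833, +0.3333]
  T[2,:] = [+0.2727, -0.5455, +0.0000, +0.0909]
  T[3,:] = [-0.2500, +0.5000, +0.1667, +0.0000]
|roots of det(T-λI)|: 0.8579, 0.5290, 0.2034, 0.2034.
ρ = 0.8579; 0.8579 < 1: convergent.

0.8579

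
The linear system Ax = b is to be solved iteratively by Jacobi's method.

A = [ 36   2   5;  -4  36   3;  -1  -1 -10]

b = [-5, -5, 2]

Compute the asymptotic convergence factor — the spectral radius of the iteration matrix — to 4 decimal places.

A = D + L + U where D = diag(36, 36, -10).
T_J = -D⁻¹(L+U): T[1,2] = -(3)/(36) = -0.0833; T[1,1] = 0.
  T[0,:] = [+0.0000  -0.0556  -0.1389]
  T[1,:] = [+0.1111  +0.0000  -0.0833]
  T[2,:] = [-0.1000  -0.1000  +0.0000]
|λ(T)| sorted: 0.1521, 0.0843, 0.0843.
ρ = 0.1521; 0.1521 < 1: convergent.

0.1521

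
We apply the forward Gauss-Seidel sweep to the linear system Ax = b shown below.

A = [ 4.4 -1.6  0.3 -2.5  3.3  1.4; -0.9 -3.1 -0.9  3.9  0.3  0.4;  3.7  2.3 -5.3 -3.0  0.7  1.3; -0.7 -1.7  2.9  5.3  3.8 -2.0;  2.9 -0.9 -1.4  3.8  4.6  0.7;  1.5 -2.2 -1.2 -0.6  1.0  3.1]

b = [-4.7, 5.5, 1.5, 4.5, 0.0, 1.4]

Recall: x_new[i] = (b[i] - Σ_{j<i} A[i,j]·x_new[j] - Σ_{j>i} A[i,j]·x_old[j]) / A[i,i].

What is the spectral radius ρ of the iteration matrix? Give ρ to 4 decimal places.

1.2372

Let D = diag(4.4, -3.1, -5.3, 5.3, 4.6, 3.1); L, U the strict triangles.
T_GS = -(D+L)⁻¹U: row 0 first, T[0,4] = -(3.3)/(4.4) = -0.7500; later rows by forward substitution.
  T[0,:] = [+0.0000  +0.3636  -0.0682  +0.5682  -0.7500  -0.3182]
  T[1,:] = [+0.0000  -0.1056  -0.2705  +1.0931  +0.3145  +0.2214]
  T[2,:] = [+0.0000  +0.2080  -0.1650  +0.3050  -0.2550  +0.1192]
  T[3,:] = [+0.0000  -0.0997  -0.0055  +0.2588  -0.5756  +0.3411]
  T[4,:] = [+0.0000  -0.1042  -0.0556  -0.2653  +0.9323  -0.1538]
  T[5,:] = [+0.0000  -0.1560  -0.2060  +0.7546  +0.0753  +0.4729]
|roots of det(T-λI)|: 1.2372, 0.3711, 0.3065, 0.3065, 0.0731, 0.0000.
spectral radius ρ = 1.2372; 1.2372 > 1: divergent.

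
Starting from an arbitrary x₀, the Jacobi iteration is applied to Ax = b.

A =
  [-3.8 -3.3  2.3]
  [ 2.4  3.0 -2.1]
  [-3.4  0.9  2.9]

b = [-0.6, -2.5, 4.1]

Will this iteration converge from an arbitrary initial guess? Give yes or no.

no

Diagonal D = diag(-3.8, 3, 2.9); L, U strict lower/upper.
T_J = -D⁻¹(L+U): T[0,2] = -(2.3)/(-3.8) = +0.6053; T[0,0] = 0.
  T[0,:] = [+0.0000  -0.8684  +0.6053]
  T[1,:] = [-0.8000  +0.0000  +0.7000]
  T[2,:] = [+1.1724  -0.3103  +0.0000]
eigenvalue magnitudes: 1.2759, 0.6639, 0.6639.
ρ = 1.2759; 1.2759 > 1: divergent.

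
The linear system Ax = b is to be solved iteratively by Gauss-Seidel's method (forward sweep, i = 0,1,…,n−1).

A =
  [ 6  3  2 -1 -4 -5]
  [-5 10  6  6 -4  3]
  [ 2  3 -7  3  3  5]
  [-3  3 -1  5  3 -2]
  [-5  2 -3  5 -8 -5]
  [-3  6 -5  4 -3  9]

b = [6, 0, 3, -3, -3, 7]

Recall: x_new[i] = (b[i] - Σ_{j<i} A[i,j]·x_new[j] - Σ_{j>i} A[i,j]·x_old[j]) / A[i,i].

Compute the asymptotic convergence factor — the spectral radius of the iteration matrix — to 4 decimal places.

1.5028

Let D = diag(6, 10, -7, 5, -8, 9); L, U the strict triangles.
T_GS = -(D+L)⁻¹U: row 0 first, T[0,4] = -(-4)/(6) = +0.6667; later rows by forward substitution.
  T[0,:] = [+0.0000 -0.5000 -0.3333 +0.1667 +0.6667 +0.8333]
  T[1,:] = [+0.0000 -0.2500 -0.7667 -0.5167 +0.7333 +0.1167]
  T[2,:] = [+0.0000 -0.2500 -0.4238 +0.2548 +0.9333 +1.0024]
  T[3,:] = [+0.0000 -0.2000 +0.1752 +0.4610 -0.4533 +1.0305]
  T[4,:] = [+0.0000 +0.2187 +0.2851 -0.0408 -0.8667 -0.8485]
  T[5,:] = [+0.0000 +0.0229 +0.1817 +0.3231 +0.1644 +0.0161]
moduli |λ_i(T)| = 1.5028, 1.0831, 0.3253, 0.3253, 0.0933, 0.0000.
spectral radius ρ = 1.5028; 1.5028 > 1, so it fails to converge.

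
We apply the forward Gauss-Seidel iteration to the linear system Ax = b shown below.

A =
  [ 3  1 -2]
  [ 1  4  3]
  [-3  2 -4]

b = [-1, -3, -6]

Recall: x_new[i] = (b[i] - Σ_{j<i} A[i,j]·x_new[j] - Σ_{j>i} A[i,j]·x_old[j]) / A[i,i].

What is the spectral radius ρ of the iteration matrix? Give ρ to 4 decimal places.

0.5000

Let D = diag(3, 4, -4); L, U the strict triangles.
T_GS = -(D+L)⁻¹U: row 0 first, T[0,2] = -(-2)/(3) = +0.6667; later rows by forward substitution.
  T[0,:] = [+0.0000  -0.3333  +0.6667]
  T[1,:] = [+0.0000  +0.0833  -0.9167]
  T[2,:] = [+0.0000  +0.2917  -0.9583]
|λ(T)| sorted: 0.5000, 0.3750, 0.0000.
ρ(T) = max|λ| = 0.5000; 0.5000 < 1, so it converges for any x₀.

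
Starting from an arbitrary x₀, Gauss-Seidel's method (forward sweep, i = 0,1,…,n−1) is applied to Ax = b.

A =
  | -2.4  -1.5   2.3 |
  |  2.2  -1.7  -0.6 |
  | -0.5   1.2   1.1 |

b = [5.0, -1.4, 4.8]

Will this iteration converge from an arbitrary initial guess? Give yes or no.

no

Let D = diag(-2.4, -1.7, 1.1); L, U the strict triangles.
Gauss-Seidel: T = -(D+L)⁻¹U, row 0 first, T[0,1] = -(-1.5)/(-2.4) = -0.6250; later rows by forward substitution.
  T[0,:] = [+0.0000, -0.6250, +0.9583]
  T[1,:] = [+0.0000, -0.8088, +0.8873]
  T[2,:] = [+0.0000, +0.5983, -0.5323]
moduli |λ_i(T)| = 1.4121, 0.0710, 0.0000.
ρ = 1.4121; 1.4121 > 1: divergent.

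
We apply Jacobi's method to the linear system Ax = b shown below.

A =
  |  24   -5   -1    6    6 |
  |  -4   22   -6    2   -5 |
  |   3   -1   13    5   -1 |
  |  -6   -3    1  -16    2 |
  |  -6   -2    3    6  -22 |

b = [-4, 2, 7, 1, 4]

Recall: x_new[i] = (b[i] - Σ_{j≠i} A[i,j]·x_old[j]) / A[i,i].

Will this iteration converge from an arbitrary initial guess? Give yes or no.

yes

Let D = diag(24, 22, 13, -16, -22); L, U the strict triangles.
Jacobi T = -D⁻¹(L+U): T[1,2] = -(-6)/(22) = +0.2727; T[1,1] = 0.
  T[0,:] = [+0.0000 +0.2083 +0.0417 -0.2500 -0.2500]
  T[1,:] = [+0.1818 +0.0000 +0.2727 -0.0909 +0.2273]
  T[2,:] = [-0.2308 +0.0769 +0.0000 -0.3846 +0.0769]
  T[3,:] = [-0.3750 -0.1875 +0.0625 +0.0000 +0.1250]
  T[4,:] = [-0.2727 -0.0909 +0.1364 +0.2727 +0.0000]
|roots of det(T-λI)|: 0.5330, 0.2746, 0.2746, 0.2743, 0.1979.
ρ = 0.5330; 0.5330 < 1, so it converges for any x₀.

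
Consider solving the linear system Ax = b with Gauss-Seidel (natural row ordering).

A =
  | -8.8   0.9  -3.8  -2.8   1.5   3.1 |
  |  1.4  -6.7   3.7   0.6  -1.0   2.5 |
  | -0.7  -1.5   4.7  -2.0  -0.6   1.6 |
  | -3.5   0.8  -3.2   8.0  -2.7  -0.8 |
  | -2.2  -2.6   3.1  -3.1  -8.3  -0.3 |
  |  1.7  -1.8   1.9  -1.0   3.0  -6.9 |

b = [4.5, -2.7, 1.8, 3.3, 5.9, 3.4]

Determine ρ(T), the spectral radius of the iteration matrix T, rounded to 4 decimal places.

Diagonal D = diag(-8.8, -6.7, 4.7, 8, -8.3, -6.9); L, U strict lower/upper.
Gauss-Seidel: T = -(D+L)⁻¹U, row 0 first, T[0,5] = -(3.1)/(-8.8) = +0.3523; later rows by forward substitution.
  T[0,:] = [+0.0000  +0.1023  -0.4318  -0.3182  +0.1705  +0.3523]
  T[1,:] = [+0.0000  +0.0214  +0.4620  +0.0231  -0.1136  +0.4467]
  T[2,:] = [+0.0000  +0.0221  +0.0831  +0.3855  +0.1168  -0.1454]
  T[3,:] = [+0.0000  +0.0514  -0.2019  +0.0127  +0.4701  +0.1513]
  T[4,:] = [+0.0000  -0.0448  +0.0762  +0.2164  -0.1416  -0.3803]
  T[5,:] = [+0.0000  -0.0012  -0.1416  +0.1140  -0.0259  -0.2570]
moduli |λ_i(T)| = 0.5194, 0.2170, 0.1272, 0.1272, 0.0396, 0.0000.
ρ(T) = max|λ| = 0.5194; 0.5194 < 1 ⇒ converges.

0.5194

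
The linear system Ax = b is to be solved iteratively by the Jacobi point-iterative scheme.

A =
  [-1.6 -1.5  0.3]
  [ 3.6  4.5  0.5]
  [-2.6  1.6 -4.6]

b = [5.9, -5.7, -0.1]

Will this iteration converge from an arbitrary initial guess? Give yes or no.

Split A = D + L + U, D = diag(-1.6, 4.5, -4.6).
Jacobi: T = -D⁻¹(L+U), T[2,0] = -(-2.6)/(-4.6) = -0.5652; T[2,2] = 0.
  T[0,:] = [+0.0000 -0.9375 +0.1875]
  T[1,:] = [-0.8000 +0.0000 -0.1111]
  T[2,:] = [-0.5652 +0.3478 +0.0000]
|λ(T)| sorted: 0.8573, 0.6614, 0.1959.
ρ = 0.8573; 0.8573 < 1, so it converges for any x₀.

yes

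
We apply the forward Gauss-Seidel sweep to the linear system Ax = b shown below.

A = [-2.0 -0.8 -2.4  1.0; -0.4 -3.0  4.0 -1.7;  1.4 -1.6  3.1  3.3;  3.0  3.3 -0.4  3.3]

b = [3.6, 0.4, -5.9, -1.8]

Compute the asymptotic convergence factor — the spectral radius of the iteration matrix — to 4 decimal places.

Write A = D+L+U with D = diag(-2, -3, 3.1, 3.3).
Gauss-Seidel: T = -(D+L)⁻¹U, row 0 first, T[0,3] = -(1)/(-2) = +0.5000; later rows by forward substitution.
  T[0,:] = [+0.0000, -0.4000, -1.2000, +0.5000]
  T[1,:] = [+0.0000, +0.0533, +1.4933, -0.6333]
  T[2,:] = [+0.0000, +0.2082, +1.3127, -1.6172]
  T[3,:] = [+0.0000, +0.3355, -0.2433, -0.0172]
|λ(T)| sorted: 1.4042, 0.6346, 0.5792, 0.0000.
ρ(T) = max|λ| = 1.4042; 1.4042 > 1 ⇒ diverges.

1.4042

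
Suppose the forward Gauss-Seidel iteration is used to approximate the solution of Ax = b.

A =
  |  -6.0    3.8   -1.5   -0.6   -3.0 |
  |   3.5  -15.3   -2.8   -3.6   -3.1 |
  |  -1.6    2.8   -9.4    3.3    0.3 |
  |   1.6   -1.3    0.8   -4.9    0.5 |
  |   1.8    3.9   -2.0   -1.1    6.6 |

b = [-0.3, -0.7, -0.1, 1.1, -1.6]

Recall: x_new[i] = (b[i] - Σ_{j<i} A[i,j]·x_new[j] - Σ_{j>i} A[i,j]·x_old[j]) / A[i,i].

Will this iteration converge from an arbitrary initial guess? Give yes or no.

yes

Diagonal D = diag(-6, -15.3, -9.4, -4.9, 6.6); L, U strict lower/upper.
Gauss-Seidel: T = -(D+L)⁻¹U, row 0 first, T[0,3] = -(-0.6)/(-6) = -0.1000; later rows by forward substitution.
  T[0,:] = [+0.0000 +0.6333 -0.2500 -0.1000 -0.5000]
  T[1,:] = [+0.0000 +0.1449 -0.2402 -0.2582 -0.3170]
  T[2,:] = [+0.0000 -0.0646 -0.0290 +0.2912 +0.0226]
  T[3,:] = [+0.0000 +0.1578 -0.0226 +0.0834 +0.0266]
  T[4,:] = [+0.0000 -0.2516 +0.1976 +0.2820 +0.3350]
|roots of det(T-λI)|: 0.4594, 0.1598, 0.1242, 0.1242, 0.0000.
ρ(T) = max|λ| = 0.4594; 0.4594 < 1 ⇒ converges.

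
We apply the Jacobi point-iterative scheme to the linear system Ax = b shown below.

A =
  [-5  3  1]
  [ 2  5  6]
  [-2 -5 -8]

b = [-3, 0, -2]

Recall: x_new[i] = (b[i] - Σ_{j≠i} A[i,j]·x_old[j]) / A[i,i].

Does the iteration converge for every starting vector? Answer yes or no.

yes

Diagonal D = diag(-5, 5, -8); L, U strict lower/upper.
T_J = -D⁻¹(L+U): T[1,0] = -(2)/(5) = -0.4000; T[1,1] = 0.
  T[0,:] = [+0.0000 +0.6000 +0.2000]
  T[1,:] = [-0.4000 +0.0000 -1.2000]
  T[2,:] = [-0.2500 -0.6250 +0.0000]
|λ(T)| sorted: 0.8540, 0.5190, 0.5190.
spectral radius ρ = 0.8540; 0.8540 < 1: convergent.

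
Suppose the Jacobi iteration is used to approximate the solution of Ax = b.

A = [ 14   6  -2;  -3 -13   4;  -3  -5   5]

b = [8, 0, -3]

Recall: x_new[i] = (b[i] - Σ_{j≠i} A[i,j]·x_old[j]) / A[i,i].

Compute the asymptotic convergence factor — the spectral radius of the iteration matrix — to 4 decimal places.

0.7957

Write A = D+L+U with D = diag(14, -13, 5).
Jacobi T = -D⁻¹(L+U): T[1,2] = -(4)/(-13) = +0.3077; T[1,1] = 0.
  T[0,:] = [+0.0000  -0.4286  +0.1429]
  T[1,:] = [-0.2308  +0.0000  +0.3077]
  T[2,:] = [+0.6000  +1.0000  +0.0000]
|eigenvalues of T|: 0.7957, 0.5299, 0.2658.
spectral radius ρ = 0.7957; 0.7957 < 1: convergent.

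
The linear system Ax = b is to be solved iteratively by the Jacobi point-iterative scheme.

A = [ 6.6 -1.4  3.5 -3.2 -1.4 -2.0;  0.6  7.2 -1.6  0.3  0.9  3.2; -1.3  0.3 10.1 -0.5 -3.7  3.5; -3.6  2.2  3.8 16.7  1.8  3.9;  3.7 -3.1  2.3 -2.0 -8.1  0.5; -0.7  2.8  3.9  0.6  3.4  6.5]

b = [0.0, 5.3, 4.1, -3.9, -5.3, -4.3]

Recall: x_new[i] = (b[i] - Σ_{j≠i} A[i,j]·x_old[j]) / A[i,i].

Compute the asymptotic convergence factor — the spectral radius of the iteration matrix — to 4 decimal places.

Diagonal D = diag(6.6, 7.2, 10.1, 16.7, -8.1, 6.5); L, U strict lower/upper.
Jacobi T = -D⁻¹(L+U): T[1,5] = -(3.2)/(7.2) = -0.4444; T[1,1] = 0.
  T[0,:] = [+0.0000 +0.2121 -0.5303 +0.4848 +0.2121 +0.3030]
  T[1,:] = [-0.0833 +0.0000 +0.2222 -0.0417 -0.1250 -0.4444]
  T[2,:] = [+0.1287 -0.0297 +0.0000 +0.0495 +0.3663 -0.3465]
  T[3,:] = [+0.2156 -0.1317 -0.2275 +0.0000 -0.1078 -0.2335]
  T[4,:] = [+0.4568 -0.3827 +0.2840 -0.2469 +0.0000 +0.0617]
  T[5,:] = [+0.1077 -0.4308 -0.6000 -0.0923 -0.5231 +0.0000]
|λ(T)| sorted: 0.8875, 0.7021, 0.7021, 0.4280, 0.2573, 0.1011.
ρ = 0.8875; 0.8875 < 1, so it converges for any x₀.

0.8875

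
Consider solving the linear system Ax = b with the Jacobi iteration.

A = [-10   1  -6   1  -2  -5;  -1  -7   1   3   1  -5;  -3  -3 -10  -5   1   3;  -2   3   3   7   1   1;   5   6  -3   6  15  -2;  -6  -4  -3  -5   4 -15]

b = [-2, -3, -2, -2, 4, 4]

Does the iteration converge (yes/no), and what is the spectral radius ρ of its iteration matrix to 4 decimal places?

A = D + L + U where D = diag(-10, -7, -10, 7, 15, -15).
Jacobi: T = -D⁻¹(L+U), T[1,2] = -(1)/(-7) = +0.1429; T[1,1] = 0.
  T[0,:] = [+0.0000, +0.1000, -0.6000, +0.1000, -0.2000, -0.5000]
  T[1,:] = [-0.1429, +0.0000, +0.1429, +0.4286, +0.1429, -0.7143]
  T[2,:] = [-0.3000, -0.3000, +0.0000, -0.5000, +0.1000, +0.3000]
  T[3,:] = [+0.2857, -0.4286, -0.4286, +0.0000, -0.1429, -0.1429]
  T[4,:] = [-0.3333, -0.4000, +0.2000, -0.4000, +0.0000, +0.1333]
  T[5,:] = [-0.4000, -0.2667, -0.2000, -0.3333, +0.2667, +0.0000]
eigenvalue magnitudes: 1.1385, 0.7410, 0.5467, 0.5467, 0.1476, 0.0541.
ρ = 1.1385; 1.1385 > 1 ⇒ diverges.

no, ρ = 1.1385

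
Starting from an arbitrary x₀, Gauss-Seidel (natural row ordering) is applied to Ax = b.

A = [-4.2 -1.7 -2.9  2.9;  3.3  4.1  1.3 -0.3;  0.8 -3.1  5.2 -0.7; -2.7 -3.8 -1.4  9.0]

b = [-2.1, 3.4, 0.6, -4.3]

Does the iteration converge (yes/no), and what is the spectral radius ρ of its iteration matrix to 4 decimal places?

yes, ρ = 0.5403

Let D = diag(-4.2, 4.1, 5.2, 9); L, U the strict triangles.
Gauss-Seidel: T = -(D+L)⁻¹U, row 0 first, T[0,3] = -(2.9)/(-4.2) = +0.6905; later rows by forward substitution.
  T[0,:] = [+0.0000 -0.4048 -0.6905 +0.6905]
  T[1,:] = [+0.0000 +0.3258 +0.2387 -0.4826]
  T[2,:] = [+0.0000 +0.2565 +0.2485 -0.2593]
  T[3,:] = [+0.0000 +0.0560 -0.0677 -0.0369]
|roots of det(T-λI)|: 0.5403, 0.0979, 0.0979, 0.0000.
ρ(T) = max|λ| = 0.5403; 0.5403 < 1, so it converges for any x₀.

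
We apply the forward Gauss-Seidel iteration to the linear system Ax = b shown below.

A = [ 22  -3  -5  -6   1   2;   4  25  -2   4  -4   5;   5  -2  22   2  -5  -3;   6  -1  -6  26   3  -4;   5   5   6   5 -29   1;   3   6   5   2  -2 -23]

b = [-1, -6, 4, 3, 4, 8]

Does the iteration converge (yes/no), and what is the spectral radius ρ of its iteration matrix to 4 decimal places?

Diagonal D = diag(22, 25, 22, 26, -29, -23); L, U strict lower/upper.
T_GS = -(D+L)⁻¹U: row 0 first, T[0,2] = -(-5)/(22) = +0.2273; later rows by forward substitution.
  T[0,:] = [+0.0000  +0.1364  +0.2273  +0.2727  -0.0455  -0.0909]
  T[1,:] = [+0.0000  -0.0218  +0.0436  -0.2036  +0.1673  -0.1855]
  T[2,:] = [+0.0000  -0.0330  -0.0477  -0.1714  +0.2528  +0.1402]
  T[3,:] = [+0.0000  -0.0399  -0.0618  -0.1103  -0.0401  +0.2000]
  T[4,:] = [+0.0000  +0.0060  +0.0262  -0.0426  +0.0664  +0.0503]
  T[5,:] = [+0.0000  +0.0009  +0.0230  -0.0607  +0.0834  -0.0167]
moduli |λ_i(T)| = 0.1947, 0.1568, 0.0595, 0.0595, 0.0048, 0.0000.
ρ(T) = max|λ| = 0.1947; 0.1947 < 1: convergent.

yes, ρ = 0.1947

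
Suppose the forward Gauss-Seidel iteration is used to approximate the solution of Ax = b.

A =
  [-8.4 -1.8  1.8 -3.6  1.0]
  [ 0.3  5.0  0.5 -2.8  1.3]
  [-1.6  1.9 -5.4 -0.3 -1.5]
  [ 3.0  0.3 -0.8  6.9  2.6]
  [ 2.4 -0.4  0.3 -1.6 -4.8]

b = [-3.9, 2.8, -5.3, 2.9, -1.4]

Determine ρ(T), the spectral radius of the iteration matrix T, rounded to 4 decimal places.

0.6034

Split A = D + L + U, D = diag(-8.4, 5, -5.4, 6.9, -4.8).
T_GS = -(D+L)⁻¹U: row 0 first, T[0,4] = -(1)/(-8.4) = +0.1190; later rows by forward substitution.
  T[0,:] = [+0.0000, -0.2143, +0.2143, -0.4286, +0.1190]
  T[1,:] = [+0.0000, +0.0129, -0.1129, +0.5857, -0.2671]
  T[2,:] = [+0.0000, +0.0680, -0.1032, +0.2775, -0.4070]
  T[3,:] = [+0.0000, +0.1005, -0.1002, +0.1930, -0.4642]
  T[4,:] = [+0.0000, -0.1375, +0.1435, -0.3101, +0.2111]
moduli |λ_i(T)| = 0.6034, 0.1688, 0.1688, 0.0131, 0.0000.
ρ(T) = max|λ| = 0.6034; 0.6034 < 1: convergent.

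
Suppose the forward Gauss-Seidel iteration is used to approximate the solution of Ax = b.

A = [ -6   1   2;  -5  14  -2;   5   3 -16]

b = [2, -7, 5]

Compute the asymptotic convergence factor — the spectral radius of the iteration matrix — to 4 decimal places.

0.2434

Split A = D + L + U, D = diag(-6, 14, -16).
T_GS = -(D+L)⁻¹U: row 0 first, T[0,2] = -(2)/(-6) = +0.3333; later rows by forward substitution.
  T[0,:] = [+0.0000 +0.1667 +0.3333]
  T[1,:] = [+0.0000 +0.0595 +0.2619]
  T[2,:] = [+0.0000 +0.0632 +0.1533]
eigenvalue magnitudes: 0.2434, 0.0306, 0.0000.
ρ = 0.2434; 0.2434 < 1 ⇒ converges.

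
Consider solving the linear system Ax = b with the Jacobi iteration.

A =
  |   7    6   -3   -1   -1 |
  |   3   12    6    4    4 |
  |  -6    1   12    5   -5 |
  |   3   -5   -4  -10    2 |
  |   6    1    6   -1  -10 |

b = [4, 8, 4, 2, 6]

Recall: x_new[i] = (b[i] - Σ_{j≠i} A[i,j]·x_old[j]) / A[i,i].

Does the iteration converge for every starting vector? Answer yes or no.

no

Write A = D+L+U with D = diag(7, 12, 12, -10, -10).
Jacobi T = -D⁻¹(L+U): T[0,2] = -(-3)/(7) = +0.4286; T[0,0] = 0.
  T[0,:] = [+0.0000, -0.8571, +0.4286, +0.1429, +0.1429]
  T[1,:] = [-0.2500, +0.0000, -0.5000, -0.3333, -0.3333]
  T[2,:] = [+0.5000, -0.0833, +0.0000, -0.4167, +0.4167]
  T[3,:] = [+0.3000, -0.5000, -0.4000, +0.0000, +0.2000]
  T[4,:] = [+0.6000, +0.1000, +0.6000, -0.1000, +0.0000]
|λ(T)| sorted: 1.1333, 0.7891, 0.5249, 0.5249, 0.4769.
ρ(T) = max|λ| = 1.1333; 1.1333 > 1: divergent.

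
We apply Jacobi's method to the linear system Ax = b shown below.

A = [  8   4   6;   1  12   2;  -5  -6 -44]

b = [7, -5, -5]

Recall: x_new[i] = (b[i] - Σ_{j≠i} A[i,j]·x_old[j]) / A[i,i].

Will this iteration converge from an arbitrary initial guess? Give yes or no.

A = D + L + U where D = diag(8, 12, -44).
Jacobi T = -D⁻¹(L+U): T[2,1] = -(-6)/(-44) = -0.1364; T[2,2] = 0.
  T[0,:] = [+0.0000, -0.5000, -0.7500]
  T[1,:] = [-0.0833, +0.0000, -0.1667]
  T[2,:] = [-0.1136, -0.1364, +0.0000]
moduli |λ_i(T)| = 0.4368, 0.2991, 0.1377.
ρ(T) = max|λ| = 0.4368; 0.4368 < 1 ⇒ converges.

yes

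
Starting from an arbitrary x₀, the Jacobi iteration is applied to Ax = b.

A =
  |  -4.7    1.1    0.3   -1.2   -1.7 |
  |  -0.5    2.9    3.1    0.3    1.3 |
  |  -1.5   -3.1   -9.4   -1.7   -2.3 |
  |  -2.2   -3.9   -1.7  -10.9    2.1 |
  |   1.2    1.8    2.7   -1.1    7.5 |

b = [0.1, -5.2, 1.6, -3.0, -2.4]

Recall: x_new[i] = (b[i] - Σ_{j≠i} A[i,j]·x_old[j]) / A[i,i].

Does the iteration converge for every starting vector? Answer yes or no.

Let D = diag(-4.7, 2.9, -9.4, -10.9, 7.5); L, U the strict triangles.
Jacobi T = -D⁻¹(L+U): T[3,1] = -(-3.9)/(-10.9) = -0.3578; T[3,3] = 0.
  T[0,:] = [+0.0000  +0.2340  +0.0638  -0.2553  -0.3617]
  T[1,:] = [+0.1724  +0.0000  -1.0690  -0.1034  -0.4483]
  T[2,:] = [-0.1596  -0.3298  +0.0000  -0.1809  -0.2447]
  T[3,:] = [-0.2018  -0.3578  -0.1560  +0.0000  +0.1927]
  T[4,:] = [-0.1600  -0.2400  -0.3600  +0.1467  +0.0000]
eigenvalue magnitudes: 0.8729, 0.7391, 0.4517, 0.1593, 0.1593.
ρ(T) = max|λ| = 0.8729; 0.8729 < 1, so it converges for any x₀.

yes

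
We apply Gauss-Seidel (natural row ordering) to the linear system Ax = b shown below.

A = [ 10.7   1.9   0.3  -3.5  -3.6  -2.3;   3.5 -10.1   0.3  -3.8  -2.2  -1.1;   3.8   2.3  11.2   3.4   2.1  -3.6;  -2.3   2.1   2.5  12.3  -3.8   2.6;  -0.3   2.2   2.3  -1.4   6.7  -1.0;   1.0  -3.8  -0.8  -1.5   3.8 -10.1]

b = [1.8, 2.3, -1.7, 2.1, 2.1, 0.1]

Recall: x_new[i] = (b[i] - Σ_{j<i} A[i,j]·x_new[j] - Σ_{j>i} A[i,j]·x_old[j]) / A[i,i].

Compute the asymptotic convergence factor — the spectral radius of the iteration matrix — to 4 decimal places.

0.5292

Write A = D+L+U with D = diag(10.7, -10.1, 11.2, 12.3, 6.7, -10.1).
Gauss-Seidel: T = -(D+L)⁻¹U, row 0 first, T[0,4] = -(-3.6)/(10.7) = +0.3364; later rows by forward substitution.
  T[0,:] = [+0.0000 -0.1776 -0.0280 +0.3271 +0.3364 +0.2150]
  T[1,:] = [+0.0000 -0.0615 +0.0200 -0.2629 -0.1012 -0.0344]
  T[2,:] = [+0.0000 +0.0729 +0.0054 -0.3606 -0.2809 +0.2556]
  T[3,:] = [+0.0000 -0.0375 -0.0098 +0.1793 +0.4462 -0.2173]
  T[4,:] = [+0.0000 -0.0206 -0.0117 +0.2622 +0.2380 +0.0371]
  T[5,:] = [+0.0000 -0.0024 -0.0137 +0.2319 +0.1169 +0.0602]
|λ(T)| sorted: 0.5292, 0.0824, 0.0824, 0.0637, 0.0319, 0.0000.
ρ = 0.5292; 0.5292 < 1: convergent.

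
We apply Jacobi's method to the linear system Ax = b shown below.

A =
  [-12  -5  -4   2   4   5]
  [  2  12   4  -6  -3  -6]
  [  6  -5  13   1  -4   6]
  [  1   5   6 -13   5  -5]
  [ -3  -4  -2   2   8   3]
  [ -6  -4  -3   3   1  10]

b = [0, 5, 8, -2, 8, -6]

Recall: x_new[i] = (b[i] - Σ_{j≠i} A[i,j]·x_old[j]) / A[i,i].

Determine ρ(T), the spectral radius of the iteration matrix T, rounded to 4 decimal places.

1.1842

Diagonal D = diag(-12, 12, 13, -13, 8, 10); L, U strict lower/upper.
T_J = -D⁻¹(L+U): T[2,0] = -(6)/(13) = -0.4615; T[2,2] = 0.
  T[0,:] = [+0.0000  -0.4167  -0.3333  +0.1667  +0.3333  +0.4167]
  T[1,:] = [-0.1667  +0.0000  -0.3333  +0.5000  +0.2500  +0.5000]
  T[2,:] = [-0.4615  +0.3846  +0.0000  -0.0769  +0.3077  -0.4615]
  T[3,:] = [+0.0769  +0.3846  +0.4615  +0.0000  +0.3846  -0.3846]
  T[4,:] = [+0.3750  +0.5000  +0.2500  -0.2500  +0.0000  -0.3750]
  T[5,:] = [+0.6000  +0.4000  +0.3000  -0.3000  -0.1000  +0.0000]
eigenvalue magnitudes: 1.1842, 0.6024, 0.6024, 0.3810, 0.3810, 0.2019.
ρ(T) = max|λ| = 1.1842; 1.1842 > 1 ⇒ diverges.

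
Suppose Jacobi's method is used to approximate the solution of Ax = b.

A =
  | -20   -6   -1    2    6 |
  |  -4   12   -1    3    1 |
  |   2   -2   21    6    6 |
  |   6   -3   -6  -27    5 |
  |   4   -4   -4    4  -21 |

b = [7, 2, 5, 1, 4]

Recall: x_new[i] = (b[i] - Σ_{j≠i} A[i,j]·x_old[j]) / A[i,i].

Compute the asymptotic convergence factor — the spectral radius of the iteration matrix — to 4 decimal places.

Write A = D+L+U with D = diag(-20, 12, 21, -27, -21).
Jacobi: T = -D⁻¹(L+U), T[1,4] = -(1)/(12) = -0.0833; T[1,1] = 0.
  T[0,:] = [+0.0000, -0.3000, -0.0500, +0.1000, +0.3000]
  T[1,:] = [+0.3333, +0.0000, +0.0833, -0.2500, -0.0833]
  T[2,:] = [-0.0952, +0.0952, +0.0000, -0.2857, -0.2857]
  T[3,:] = [+0.2222, -0.1111, -0.2222, +0.0000, +0.1852]
  T[4,:] = [+0.1905, -0.1905, -0.1905, +0.1905, +0.0000]
|eigenvalues of T|: 0.6210, 0.3055, 0.2781, 0.2781, 0.2016.
spectral radius ρ = 0.6210; 0.6210 < 1 ⇒ converges.

0.6210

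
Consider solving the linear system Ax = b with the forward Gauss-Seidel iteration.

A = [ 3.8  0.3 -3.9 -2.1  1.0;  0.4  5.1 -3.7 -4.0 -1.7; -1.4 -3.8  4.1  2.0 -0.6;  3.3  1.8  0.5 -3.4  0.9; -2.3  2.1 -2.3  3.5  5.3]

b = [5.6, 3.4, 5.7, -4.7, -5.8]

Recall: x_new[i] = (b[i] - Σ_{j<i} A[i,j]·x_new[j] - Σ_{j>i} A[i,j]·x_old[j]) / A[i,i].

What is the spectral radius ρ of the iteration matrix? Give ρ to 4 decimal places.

Diagonal D = diag(3.8, 5.1, 4.1, -3.4, 5.3); L, U strict lower/upper.
GS T = -(D+L)⁻¹U: row 0 first, T[0,1] = -(0.3)/(3.8) = -0.0789; later rows by forward substitution.
  T[0,:] = [+0.0000 -0.0789 +1.0263 +0.5526 -0.2632]
  T[1,:] = [+0.0000 +0.0062 +0.6450 +0.7410 +0.3540]
  T[2,:] = [+0.0000 -0.0212 +0.9482 +0.3877 +0.3846]
  T[3,:] = [+0.0000 -0.0765 +1.4770 +0.9857 +0.2532]
  T[4,:] = [+0.0000 +0.0046 -0.3741 -0.5365 -0.2548]
eigenvalue magnitudes: 1.4660, 0.4262, 0.2293, 0.0224, 0.0000.
spectral radius ρ = 1.4660; 1.4660 > 1 ⇒ diverges.

1.4660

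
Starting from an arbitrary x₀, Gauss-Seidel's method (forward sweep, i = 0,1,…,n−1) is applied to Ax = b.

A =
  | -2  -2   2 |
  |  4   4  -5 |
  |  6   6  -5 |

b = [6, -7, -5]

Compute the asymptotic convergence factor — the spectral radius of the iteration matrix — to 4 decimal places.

Let D = diag(-2, 4, -5); L, U the strict triangles.
GS T = -(D+L)⁻¹U: row 0 first, T[0,2] = -(2)/(-2) = +1.0000; later rows by forward substitution.
  T[0,:] = [+0.0000  -1.0000  +1.0000]
  T[1,:] = [+0.0000  +1.0000  +0.2500]
  T[2,:] = [+0.0000  -0.0000  +1.5000]
moduli |λ_i(T)| = 1.5000, 1.0000, 0.0000.
spectral radius ρ = 1.5000; 1.5000 > 1, so it fails to converge.

1.5000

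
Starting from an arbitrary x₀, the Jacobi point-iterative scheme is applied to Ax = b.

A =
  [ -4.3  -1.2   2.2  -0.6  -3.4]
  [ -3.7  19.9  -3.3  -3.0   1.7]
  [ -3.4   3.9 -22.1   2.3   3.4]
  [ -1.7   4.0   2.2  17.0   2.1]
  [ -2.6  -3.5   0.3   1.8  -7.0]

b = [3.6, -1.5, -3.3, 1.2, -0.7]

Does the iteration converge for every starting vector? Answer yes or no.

Split A = D + L + U, D = diag(-4.3, 19.9, -22.1, 17, -7).
T_J = -D⁻¹(L+U): T[2,4] = -(3.4)/(-22.1) = +0.1538; T[2,2] = 0.
  T[0,:] = [+0.0000 -0.2791 +0.5116 -0.1395 -0.7907]
  T[1,:] = [+0.1859 +0.0000 +0.1658 +0.1508 -0.0854]
  T[2,:] = [-0.1538 +0.1765 +0.0000 +0.1041 +0.1538]
  T[3,:] = [+0.1000 -0.2353 -0.1294 +0.0000 -0.1235]
  T[4,:] = [-0.3714 -0.5000 +0.0429 +0.2571 +0.0000]
moduli |λ_i(T)| = 0.5003, 0.3650, 0.3650, 0.2515, 0.2515.
spectral radius ρ = 0.5003; 0.5003 < 1: convergent.

yes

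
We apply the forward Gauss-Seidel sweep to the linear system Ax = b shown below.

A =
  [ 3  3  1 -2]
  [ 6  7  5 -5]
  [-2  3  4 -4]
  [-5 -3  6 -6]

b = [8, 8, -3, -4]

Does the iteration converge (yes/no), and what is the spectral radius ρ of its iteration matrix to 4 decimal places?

no, ρ = 1.6592

Let D = diag(3, 7, 4, -6); L, U the strict triangles.
GS T = -(D+L)⁻¹U: row 0 first, T[0,1] = -(3)/(3) = -1.0000; later rows by forward substitution.
  T[0,:] = [+0.0000  -1.0000  -0.3333  +0.6667]
  T[1,:] = [+0.0000  +0.8571  -0.4286  +0.1429]
  T[2,:] = [+0.0000  -1.1429  +0.1548  +1.2262]
  T[3,:] = [+0.0000  -0.7381  +0.6468  +0.5992]
|roots of det(T-λI)|: 1.6592, 0.6235, 0.5754, 0.0000.
spectral radius ρ = 1.6592; 1.6592 > 1, so it fails to converge.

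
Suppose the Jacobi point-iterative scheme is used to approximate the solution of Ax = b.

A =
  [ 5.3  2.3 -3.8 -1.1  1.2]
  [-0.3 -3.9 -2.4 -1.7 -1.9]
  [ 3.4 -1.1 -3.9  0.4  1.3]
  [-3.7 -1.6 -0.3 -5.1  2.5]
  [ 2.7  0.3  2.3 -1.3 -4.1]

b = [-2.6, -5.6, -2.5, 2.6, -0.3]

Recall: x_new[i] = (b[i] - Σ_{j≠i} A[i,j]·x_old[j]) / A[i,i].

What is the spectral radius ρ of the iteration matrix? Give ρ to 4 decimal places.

Let D = diag(5.3, -3.9, -3.9, -5.1, -4.1); L, U the strict triangles.
T_J = -D⁻¹(L+U): T[3,4] = -(2.5)/(-5.1) = +0.4902; T[3,3] = 0.
  T[0,:] = [+0.0000 -0.4340 +0.7170 +0.2075 -0.2264]
  T[1,:] = [-0.0769 +0.0000 -0.6154 -0.4359 -0.4872]
  T[2,:] = [+0.8718 -0.2821 +0.0000 +0.1026 +0.3333]
  T[3,:] = [-0.7255 -0.3137 -0.0588 +0.0000 +0.4902]
  T[4,:] = [+0.6585 +0.0732 +0.5610 -0.3171 +0.0000]
|roots of det(T-λI)|: 1.2089, 0.8155, 0.7367, 0.7367, 0.5125.
ρ(T) = max|λ| = 1.2089; 1.2089 > 1: divergent.

1.2089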